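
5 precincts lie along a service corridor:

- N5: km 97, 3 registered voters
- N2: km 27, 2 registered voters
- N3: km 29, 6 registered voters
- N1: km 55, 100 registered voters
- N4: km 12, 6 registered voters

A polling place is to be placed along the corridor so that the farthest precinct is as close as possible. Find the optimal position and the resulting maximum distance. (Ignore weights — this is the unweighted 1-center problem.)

location 54.5, max distance 42.5

The 1-center on a line is the midpoint of the two extreme points: leftmost at 12, rightmost at 97.
Optimal location = (12 + 97)/2 = 54.5; maximum distance = (97 − 12)/2 = 42.5.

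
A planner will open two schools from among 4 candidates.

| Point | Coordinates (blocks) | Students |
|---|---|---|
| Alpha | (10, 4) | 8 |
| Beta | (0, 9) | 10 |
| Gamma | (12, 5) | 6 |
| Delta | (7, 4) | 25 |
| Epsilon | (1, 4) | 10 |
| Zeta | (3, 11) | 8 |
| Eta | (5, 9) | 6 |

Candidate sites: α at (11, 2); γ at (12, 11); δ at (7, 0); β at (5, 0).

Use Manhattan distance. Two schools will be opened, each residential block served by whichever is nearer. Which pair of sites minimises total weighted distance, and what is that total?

Evaluate every pair (each demand assigned to the nearer of the two):
  {γ, δ}: total = 558
  {α, β}: total = 576
  {α, γ}: total = 584
  {α, δ}: total = 594
  {δ, β}: total = 594
  {γ, β}: total = 604
Best pair: {γ, δ} with total 558.

{γ, δ}, total 558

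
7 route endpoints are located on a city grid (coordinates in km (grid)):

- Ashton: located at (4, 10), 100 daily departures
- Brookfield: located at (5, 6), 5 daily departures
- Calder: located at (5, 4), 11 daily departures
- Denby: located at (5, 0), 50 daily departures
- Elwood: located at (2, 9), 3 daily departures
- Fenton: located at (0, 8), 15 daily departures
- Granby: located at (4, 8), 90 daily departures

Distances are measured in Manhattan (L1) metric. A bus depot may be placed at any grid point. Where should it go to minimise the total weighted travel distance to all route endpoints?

Manhattan distance separates: Σwᵢ(|x−xᵢ|+|y−yᵢ|) = Σwᵢ|x−xᵢ| + Σwᵢ|y−yᵢ|, so x and y are optimised independently as 1-D weighted medians.
Total weight W = 274; half = 137.
x-coordinate, sorted with cumulative weight:
  x=0 (Fenton, w=15) cum 15
  x=2 (Elwood, w=3) cum 18
  x=4 (Ashton, w=100) cum 118
  x=4 (Granby, w=90) cum 208  ← median
  x=5 (Brookfield, w=5) cum 213
  x=5 (Calder, w=11) cum 224
  x=5 (Denby, w=50) cum 274
⇒ x* = 4
y-coordinate, sorted with cumulative weight:
  y=0 (Denby, w=50) cum 50
  y=4 (Calder, w=11) cum 61
  y=6 (Brookfield, w=5) cum 66
  y=8 (Fenton, w=15) cum 81
  y=8 (Granby, w=90) cum 171  ← median
  y=9 (Elwood, w=3) cum 174
  y=10 (Ashton, w=100) cum 274
⇒ y* = 8

(4, 8)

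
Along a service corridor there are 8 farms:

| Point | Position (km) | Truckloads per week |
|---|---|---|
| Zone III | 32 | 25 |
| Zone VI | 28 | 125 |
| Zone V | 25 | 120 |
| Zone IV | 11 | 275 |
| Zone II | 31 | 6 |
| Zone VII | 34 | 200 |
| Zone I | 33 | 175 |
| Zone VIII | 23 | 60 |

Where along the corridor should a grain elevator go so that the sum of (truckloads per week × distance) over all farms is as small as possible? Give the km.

For a sum of weighted absolute distances on a line, the optimum is the weighted median (not the mean). Total weight W = 986; half-weight = 493.
Sort by position and accumulate weight:
  km 11 (Zone IV, w=275) → cum 275
  km 23 (Zone VIII, w=60) → cum 335
  km 25 (Zone V, w=120) → cum 455
  km 28 (Zone VI, w=125) → cum 580  ≥ 493 → median here
  km 31 (Zone II, w=6) → cum 586
  km 32 (Zone III, w=25) → cum 611
  km 33 (Zone I, w=175) → cum 786
  km 34 (Zone VII, w=200) → cum 986
Optimal location: km 28.

x = 28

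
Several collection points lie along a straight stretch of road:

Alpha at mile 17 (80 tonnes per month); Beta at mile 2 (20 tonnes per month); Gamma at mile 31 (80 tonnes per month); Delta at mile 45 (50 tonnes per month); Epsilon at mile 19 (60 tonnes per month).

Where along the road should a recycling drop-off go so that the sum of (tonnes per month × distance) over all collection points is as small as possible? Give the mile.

For a sum of weighted absolute distances on a line, the optimum is the weighted median (not the mean). Total weight W = 290; half-weight = 145.
Sort by position and accumulate weight:
  mile 2 (Beta, w=20) → cum 20
  mile 17 (Alpha, w=80) → cum 100
  mile 19 (Epsilon, w=60) → cum 160  ≥ 145 → median here
  mile 31 (Gamma, w=80) → cum 240
  mile 45 (Delta, w=50) → cum 290
Optimal location: mile 19.

x = 19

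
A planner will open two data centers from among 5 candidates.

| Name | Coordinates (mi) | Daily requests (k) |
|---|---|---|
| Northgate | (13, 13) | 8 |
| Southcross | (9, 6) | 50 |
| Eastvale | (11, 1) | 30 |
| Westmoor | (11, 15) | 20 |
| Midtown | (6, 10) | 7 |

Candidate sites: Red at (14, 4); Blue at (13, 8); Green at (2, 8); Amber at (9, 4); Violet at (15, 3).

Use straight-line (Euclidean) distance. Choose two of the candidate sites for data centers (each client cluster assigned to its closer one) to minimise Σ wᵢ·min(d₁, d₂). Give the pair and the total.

{Blue, Amber}, total 440.7

Evaluate every pair (each demand assigned to the nearer of the two):
  {Blue, Amber}: total = 440.7
  {Green, Amber}: total = 541.9
  {Red, Amber}: total = 551.2
  {Amber, Violet}: total = 557.5
  {Red, Blue}: total = 587.4
  {Blue, Violet}: total = 594.3
  {Blue, Green}: total = 658.9
  {Red, Green}: total = 728.3
  {Red, Violet}: total = 767.0
  {Green, Violet}: total = 810.5
Best pair: {Blue, Amber} with total 440.7.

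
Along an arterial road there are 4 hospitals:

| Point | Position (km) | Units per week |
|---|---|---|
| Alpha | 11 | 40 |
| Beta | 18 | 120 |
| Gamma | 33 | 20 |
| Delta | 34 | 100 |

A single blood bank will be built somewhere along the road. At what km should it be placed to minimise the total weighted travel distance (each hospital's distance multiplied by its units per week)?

For a sum of weighted absolute distances on a line, the optimum is the weighted median (not the mean). Total weight W = 280; half-weight = 140.
Sort by position and accumulate weight:
  km 11 (Alpha, w=40) → cum 40
  km 18 (Beta, w=120) → cum 160  ≥ 140 → median here
  km 33 (Gamma, w=20) → cum 180
  km 34 (Delta, w=100) → cum 280
Optimal location: km 18.

x = 18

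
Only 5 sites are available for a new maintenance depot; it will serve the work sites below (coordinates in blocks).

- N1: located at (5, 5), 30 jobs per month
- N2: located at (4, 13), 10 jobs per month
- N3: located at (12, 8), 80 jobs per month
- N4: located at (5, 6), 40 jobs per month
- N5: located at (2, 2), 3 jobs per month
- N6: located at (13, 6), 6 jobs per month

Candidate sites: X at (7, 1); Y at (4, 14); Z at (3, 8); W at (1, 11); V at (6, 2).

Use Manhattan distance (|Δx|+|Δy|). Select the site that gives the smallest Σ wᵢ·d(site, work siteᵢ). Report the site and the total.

Z, total 1183 blocks

Total weighted distance at each candidate:
  X (7, 1): total = 1654
  Y (4, 14): total = 1934
  Z (3, 8): total = 1183
  W (1, 11): total = 1962
  V (6, 2): total = 1488
Minimum is at Z with total 1183 blocks.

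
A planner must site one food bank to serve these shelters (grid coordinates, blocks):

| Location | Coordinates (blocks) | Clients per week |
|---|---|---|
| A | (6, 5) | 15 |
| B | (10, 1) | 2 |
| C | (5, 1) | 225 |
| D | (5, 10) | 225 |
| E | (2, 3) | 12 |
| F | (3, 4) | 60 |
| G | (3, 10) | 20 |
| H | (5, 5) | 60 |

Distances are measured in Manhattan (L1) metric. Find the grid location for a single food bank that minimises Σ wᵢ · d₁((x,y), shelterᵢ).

(5, 5)

Manhattan distance separates: Σwᵢ(|x−xᵢ|+|y−yᵢ|) = Σwᵢ|x−xᵢ| + Σwᵢ|y−yᵢ|, so x and y are optimised independently as 1-D weighted medians.
Total weight W = 619; half = 309.5.
x-coordinate, sorted with cumulative weight:
  x=2 (E, w=12) cum 12
  x=3 (F, w=60) cum 72
  x=3 (G, w=20) cum 92
  x=5 (C, w=225) cum 317  ← median
  x=5 (D, w=225) cum 542
  x=5 (H, w=60) cum 602
  x=6 (A, w=15) cum 617
  x=10 (B, w=2) cum 619
⇒ x* = 5
y-coordinate, sorted with cumulative weight:
  y=1 (B, w=2) cum 2
  y=1 (C, w=225) cum 227
  y=3 (E, w=12) cum 239
  y=4 (F, w=60) cum 299
  y=5 (A, w=15) cum 314  ← median
  y=5 (H, w=60) cum 374
  y=10 (D, w=225) cum 599
  y=10 (G, w=20) cum 619
⇒ y* = 5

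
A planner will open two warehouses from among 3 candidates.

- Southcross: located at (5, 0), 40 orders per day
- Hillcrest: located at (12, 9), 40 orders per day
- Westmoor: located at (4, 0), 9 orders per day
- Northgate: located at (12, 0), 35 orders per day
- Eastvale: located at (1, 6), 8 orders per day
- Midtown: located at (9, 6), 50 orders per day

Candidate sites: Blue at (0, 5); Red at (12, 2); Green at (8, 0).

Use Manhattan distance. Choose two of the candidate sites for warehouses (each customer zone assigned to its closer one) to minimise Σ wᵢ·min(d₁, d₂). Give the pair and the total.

Evaluate every pair (each demand assigned to the nearer of the two):
  {Red, Green}: total = 960
  {Blue, Red}: total = 1157
  {Blue, Green}: total = 1182
Best pair: {Red, Green} with total 960.

{Red, Green}, total 960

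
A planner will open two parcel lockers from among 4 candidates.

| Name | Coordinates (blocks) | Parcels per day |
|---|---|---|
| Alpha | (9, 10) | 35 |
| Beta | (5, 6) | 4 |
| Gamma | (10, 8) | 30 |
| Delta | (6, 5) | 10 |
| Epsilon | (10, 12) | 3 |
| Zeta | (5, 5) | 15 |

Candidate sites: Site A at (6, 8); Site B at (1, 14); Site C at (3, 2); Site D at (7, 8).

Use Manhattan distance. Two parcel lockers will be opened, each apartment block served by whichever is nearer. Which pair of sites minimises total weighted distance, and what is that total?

Evaluate every pair (each demand assigned to the nearer of the two):
  {Site A, Site D}: total = 353
  {Site B, Site D}: total = 382
  {Site C, Site D}: total = 382
  {Site A, Site B}: total = 421
  {Site A, Site C}: total = 421
  {Site B, Site C}: total = 1002
Best pair: {Site A, Site D} with total 353.

{Site A, Site D}, total 353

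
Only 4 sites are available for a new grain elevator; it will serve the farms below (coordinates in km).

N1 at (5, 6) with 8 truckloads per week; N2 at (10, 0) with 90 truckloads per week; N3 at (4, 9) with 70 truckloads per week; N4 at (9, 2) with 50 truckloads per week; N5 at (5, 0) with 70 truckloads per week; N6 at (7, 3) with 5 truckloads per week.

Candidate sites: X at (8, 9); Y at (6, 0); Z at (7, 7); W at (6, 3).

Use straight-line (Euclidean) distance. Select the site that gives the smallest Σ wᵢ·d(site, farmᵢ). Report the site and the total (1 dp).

Total weighted distance at each candidate:
  X (8, 9): total = 2191.7
  Y (6, 0): total = 1320.1
  Z (7, 7): total = 1754.6
  W (6, 3): total = 1302.5
Minimum is at W with total 1302.5 km.

W, total 1302.5 km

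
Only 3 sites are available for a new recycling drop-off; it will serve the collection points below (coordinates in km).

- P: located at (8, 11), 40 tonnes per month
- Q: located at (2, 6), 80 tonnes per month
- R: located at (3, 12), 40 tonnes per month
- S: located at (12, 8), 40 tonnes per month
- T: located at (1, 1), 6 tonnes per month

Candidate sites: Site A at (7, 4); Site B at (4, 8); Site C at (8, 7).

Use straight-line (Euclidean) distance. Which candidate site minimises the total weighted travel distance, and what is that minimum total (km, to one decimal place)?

Total weighted distance at each candidate:
  Site A (7, 4): total = 1367.8
  Site B (4, 8): total = 956.9
  Site C (8, 7): total = 1149.7
Minimum is at Site B with total 956.9 km.

Site B, total 956.9 km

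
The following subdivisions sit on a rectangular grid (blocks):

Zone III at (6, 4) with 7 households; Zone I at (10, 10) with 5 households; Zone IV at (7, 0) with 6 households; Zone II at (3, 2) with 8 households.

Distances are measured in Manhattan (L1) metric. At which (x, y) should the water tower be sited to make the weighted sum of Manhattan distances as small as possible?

(6, 2)

Manhattan distance separates: Σwᵢ(|x−xᵢ|+|y−yᵢ|) = Σwᵢ|x−xᵢ| + Σwᵢ|y−yᵢ|, so x and y are optimised independently as 1-D weighted medians.
Total weight W = 26; half = 13.
x-coordinate, sorted with cumulative weight:
  x=3 (Zone II, w=8) cum 8
  x=6 (Zone III, w=7) cum 15  ← median
  x=7 (Zone IV, w=6) cum 21
  x=10 (Zone I, w=5) cum 26
⇒ x* = 6
y-coordinate, sorted with cumulative weight:
  y=0 (Zone IV, w=6) cum 6
  y=2 (Zone II, w=8) cum 14  ← median
  y=4 (Zone III, w=7) cum 21
  y=10 (Zone I, w=5) cum 26
⇒ y* = 2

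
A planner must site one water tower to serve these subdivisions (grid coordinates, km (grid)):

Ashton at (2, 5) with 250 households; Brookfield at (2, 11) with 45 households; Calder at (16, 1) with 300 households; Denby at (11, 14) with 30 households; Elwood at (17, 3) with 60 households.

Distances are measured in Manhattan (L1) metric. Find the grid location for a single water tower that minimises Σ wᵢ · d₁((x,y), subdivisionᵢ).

Manhattan distance separates: Σwᵢ(|x−xᵢ|+|y−yᵢ|) = Σwᵢ|x−xᵢ| + Σwᵢ|y−yᵢ|, so x and y are optimised independently as 1-D weighted medians.
Total weight W = 685; half = 342.5.
x-coordinate, sorted with cumulative weight:
  x=2 (Ashton, w=250) cum 250
  x=2 (Brookfield, w=45) cum 295
  x=11 (Denby, w=30) cum 325
  x=16 (Calder, w=300) cum 625  ← median
  x=17 (Elwood, w=60) cum 685
⇒ x* = 16
y-coordinate, sorted with cumulative weight:
  y=1 (Calder, w=300) cum 300
  y=3 (Elwood, w=60) cum 360  ← median
  y=5 (Ashton, w=250) cum 610
  y=11 (Brookfield, w=45) cum 655
  y=14 (Denby, w=30) cum 685
⇒ y* = 3

(16, 3)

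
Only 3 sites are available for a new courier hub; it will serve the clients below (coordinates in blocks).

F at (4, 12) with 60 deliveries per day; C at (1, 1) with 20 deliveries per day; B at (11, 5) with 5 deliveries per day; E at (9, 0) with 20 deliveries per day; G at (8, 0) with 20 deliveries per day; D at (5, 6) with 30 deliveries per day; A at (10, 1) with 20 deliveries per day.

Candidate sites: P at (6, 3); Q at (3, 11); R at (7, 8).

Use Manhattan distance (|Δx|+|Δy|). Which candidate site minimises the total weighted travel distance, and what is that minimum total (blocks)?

P, total 1295 blocks

Total weighted distance at each candidate:
  P (6, 3): total = 1295
  Q (3, 11): total = 1640
  R (7, 8): total = 1415
Minimum is at P with total 1295 blocks.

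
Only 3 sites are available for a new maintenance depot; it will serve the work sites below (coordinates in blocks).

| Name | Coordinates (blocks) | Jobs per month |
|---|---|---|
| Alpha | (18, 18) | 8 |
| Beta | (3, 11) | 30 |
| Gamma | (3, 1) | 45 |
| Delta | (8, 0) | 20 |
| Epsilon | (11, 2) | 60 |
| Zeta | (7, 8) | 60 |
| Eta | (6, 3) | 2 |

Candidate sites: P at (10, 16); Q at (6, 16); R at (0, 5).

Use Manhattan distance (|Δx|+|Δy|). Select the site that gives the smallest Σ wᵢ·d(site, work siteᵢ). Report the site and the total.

R, total 2549 blocks

Total weighted distance at each candidate:
  P (10, 16): total = 3384
  Q (6, 16): total = 3228
  R (0, 5): total = 2549
Minimum is at R with total 2549 blocks.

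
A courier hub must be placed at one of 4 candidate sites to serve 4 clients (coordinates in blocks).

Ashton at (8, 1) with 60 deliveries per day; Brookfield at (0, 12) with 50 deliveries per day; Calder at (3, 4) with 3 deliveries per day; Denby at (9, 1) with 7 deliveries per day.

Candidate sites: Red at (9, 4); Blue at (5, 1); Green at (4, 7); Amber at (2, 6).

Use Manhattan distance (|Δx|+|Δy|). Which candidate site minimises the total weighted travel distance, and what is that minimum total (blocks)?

Blue, total 1023 blocks

Total weighted distance at each candidate:
  Red (9, 4): total = 1129
  Blue (5, 1): total = 1023
  Green (4, 7): total = 1139
  Amber (2, 6): total = 1153
Minimum is at Blue with total 1023 blocks.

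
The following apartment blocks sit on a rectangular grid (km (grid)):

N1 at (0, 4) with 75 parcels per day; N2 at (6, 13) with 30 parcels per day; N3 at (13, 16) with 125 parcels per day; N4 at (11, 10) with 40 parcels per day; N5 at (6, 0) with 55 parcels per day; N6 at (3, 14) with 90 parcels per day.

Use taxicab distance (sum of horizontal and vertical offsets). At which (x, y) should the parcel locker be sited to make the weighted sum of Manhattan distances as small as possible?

Manhattan distance separates: Σwᵢ(|x−xᵢ|+|y−yᵢ|) = Σwᵢ|x−xᵢ| + Σwᵢ|y−yᵢ|, so x and y are optimised independently as 1-D weighted medians.
Total weight W = 415; half = 207.5.
x-coordinate, sorted with cumulative weight:
  x=0 (N1, w=75) cum 75
  x=3 (N6, w=90) cum 165
  x=6 (N2, w=30) cum 195
  x=6 (N5, w=55) cum 250  ← median
  x=11 (N4, w=40) cum 290
  x=13 (N3, w=125) cum 415
⇒ x* = 6
y-coordinate, sorted with cumulative weight:
  y=0 (N5, w=55) cum 55
  y=4 (N1, w=75) cum 130
  y=10 (N4, w=40) cum 170
  y=13 (N2, w=30) cum 200
  y=14 (N6, w=90) cum 290  ← median
  y=16 (N3, w=125) cum 415
⇒ y* = 14

(6, 14)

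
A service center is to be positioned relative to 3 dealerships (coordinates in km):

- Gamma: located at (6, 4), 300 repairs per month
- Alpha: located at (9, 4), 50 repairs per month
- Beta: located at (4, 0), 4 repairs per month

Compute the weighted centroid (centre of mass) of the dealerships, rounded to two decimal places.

(6.40, 3.95)

The minimiser of Σwᵢ‖p−pᵢ‖² is the weighted centroid p* = (Σwᵢpᵢ)/(Σwᵢ).
Σwᵢ = 354.
Σwᵢxᵢ = 300·6 + 50·9 + 4·4 = 2266.
Σwᵢyᵢ = 300·4 + 50·4 + 4·0 = 1400.
x* = 2266/354 = 6.40, y* = 1400/354 = 3.95.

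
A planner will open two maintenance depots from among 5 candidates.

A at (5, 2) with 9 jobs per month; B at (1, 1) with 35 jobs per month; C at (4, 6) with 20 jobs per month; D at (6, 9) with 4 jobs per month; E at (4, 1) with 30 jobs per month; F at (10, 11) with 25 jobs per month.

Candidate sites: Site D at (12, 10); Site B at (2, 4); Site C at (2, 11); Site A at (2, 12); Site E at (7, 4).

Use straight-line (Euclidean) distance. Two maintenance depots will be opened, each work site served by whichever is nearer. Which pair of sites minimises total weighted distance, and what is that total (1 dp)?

{Site D, Site B}, total 388.1

Evaluate every pair (each demand assigned to the nearer of the two):
  {Site D, Site B}: total = 388.1
  {Site B, Site E}: total = 511.7
  {Site B, Site C}: total = 525.8
  {Site B, Site A}: total = 529.4
  {Site D, Site E}: total = 535.9
  {Site C, Site E}: total = 667.9
  {Site A, Site E}: total = 670.0
  {Site D, Site C}: total = 924.6
  {Site D, Site A}: total = 1018.4
  {Site C, Site A}: total = 1068.7
Best pair: {Site D, Site B} with total 388.1.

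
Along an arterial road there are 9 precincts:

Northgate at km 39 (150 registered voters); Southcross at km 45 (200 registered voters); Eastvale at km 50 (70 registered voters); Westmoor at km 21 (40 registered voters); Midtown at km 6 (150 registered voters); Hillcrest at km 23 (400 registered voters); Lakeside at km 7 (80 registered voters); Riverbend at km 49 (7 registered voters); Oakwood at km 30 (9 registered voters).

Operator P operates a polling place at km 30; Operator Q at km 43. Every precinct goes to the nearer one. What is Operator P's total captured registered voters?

679

The indifferent point is the midpoint (30+43)/2 = 36.5; precincts left of it (closer to Operator P at 30) go to Operator P, those right go to Operator Q.
  Midtown at 6 (w=150) → Operator P
  Lakeside at 7 (w=80) → Operator P
  Westmoor at 21 (w=40) → Operator P
  Hillcrest at 23 (w=400) → Operator P
  Oakwood at 30 (w=9) → Operator P
  Northgate at 39 (w=150) → Operator Q
  Southcross at 45 (w=200) → Operator Q
  Riverbend at 49 (w=7) → Operator Q
  Eastvale at 50 (w=70) → Operator Q
Operator P captures 679; Operator Q captures 427.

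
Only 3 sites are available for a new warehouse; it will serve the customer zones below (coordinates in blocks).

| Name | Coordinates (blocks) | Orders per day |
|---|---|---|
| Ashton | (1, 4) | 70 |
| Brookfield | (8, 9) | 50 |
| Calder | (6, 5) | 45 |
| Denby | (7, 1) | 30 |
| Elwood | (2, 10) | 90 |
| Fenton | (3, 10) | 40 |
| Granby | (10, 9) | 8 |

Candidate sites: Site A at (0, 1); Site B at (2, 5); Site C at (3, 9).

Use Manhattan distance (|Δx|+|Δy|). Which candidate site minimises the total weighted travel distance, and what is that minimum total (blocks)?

Site C, total 1691 blocks

Total weighted distance at each candidate:
  Site A (0, 1): total = 3354
  Site B (2, 5): total = 1876
  Site C (3, 9): total = 1691
Minimum is at Site C with total 1691 blocks.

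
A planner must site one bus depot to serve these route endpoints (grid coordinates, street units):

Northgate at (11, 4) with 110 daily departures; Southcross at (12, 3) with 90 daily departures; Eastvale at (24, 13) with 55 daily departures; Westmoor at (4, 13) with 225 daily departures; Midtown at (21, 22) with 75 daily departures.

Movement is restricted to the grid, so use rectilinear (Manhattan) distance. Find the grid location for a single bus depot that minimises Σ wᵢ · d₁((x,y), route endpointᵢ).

(11, 13)

Manhattan distance separates: Σwᵢ(|x−xᵢ|+|y−yᵢ|) = Σwᵢ|x−xᵢ| + Σwᵢ|y−yᵢ|, so x and y are optimised independently as 1-D weighted medians.
Total weight W = 555; half = 277.5.
x-coordinate, sorted with cumulative weight:
  x=4 (Westmoor, w=225) cum 225
  x=11 (Northgate, w=110) cum 335  ← median
  x=12 (Southcross, w=90) cum 425
  x=21 (Midtown, w=75) cum 500
  x=24 (Eastvale, w=55) cum 555
⇒ x* = 11
y-coordinate, sorted with cumulative weight:
  y=3 (Southcross, w=90) cum 90
  y=4 (Northgate, w=110) cum 200
  y=13 (Eastvale, w=55) cum 255
  y=13 (Westmoor, w=225) cum 480  ← median
  y=22 (Midtown, w=75) cum 555
⇒ y* = 13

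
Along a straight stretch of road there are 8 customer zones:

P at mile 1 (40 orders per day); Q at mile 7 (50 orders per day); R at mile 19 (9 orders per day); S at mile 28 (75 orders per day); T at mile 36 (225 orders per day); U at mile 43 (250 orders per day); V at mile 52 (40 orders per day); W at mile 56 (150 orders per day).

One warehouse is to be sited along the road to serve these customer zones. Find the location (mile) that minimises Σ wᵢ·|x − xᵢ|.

For a sum of weighted absolute distances on a line, the optimum is the weighted median (not the mean). Total weight W = 839; half-weight = 419.5.
Sort by position and accumulate weight:
  mile 1 (P, w=40) → cum 40
  mile 7 (Q, w=50) → cum 90
  mile 19 (R, w=9) → cum 99
  mile 28 (S, w=75) → cum 174
  mile 36 (T, w=225) → cum 399
  mile 43 (U, w=250) → cum 649  ≥ 419.5 → median here
  mile 52 (V, w=40) → cum 689
  mile 56 (W, w=150) → cum 839
Optimal location: mile 43.

x = 43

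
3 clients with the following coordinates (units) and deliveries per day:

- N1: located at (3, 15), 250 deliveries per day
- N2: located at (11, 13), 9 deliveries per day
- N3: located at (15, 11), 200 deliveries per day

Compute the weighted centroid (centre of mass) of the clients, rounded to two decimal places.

(8.39, 13.22)

The minimiser of Σwᵢ‖p−pᵢ‖² is the weighted centroid p* = (Σwᵢpᵢ)/(Σwᵢ).
Σwᵢ = 459.
Σwᵢxᵢ = 250·3 + 9·11 + 200·15 = 3849.
Σwᵢyᵢ = 250·15 + 9·13 + 200·11 = 6067.
x* = 3849/459 = 8.39, y* = 6067/459 = 13.22.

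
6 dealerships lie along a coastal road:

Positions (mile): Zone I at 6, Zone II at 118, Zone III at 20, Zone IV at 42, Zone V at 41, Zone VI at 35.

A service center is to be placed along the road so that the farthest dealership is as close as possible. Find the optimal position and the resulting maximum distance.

The 1-center on a line is the midpoint of the two extreme points: leftmost at 6, rightmost at 118.
Optimal location = (6 + 118)/2 = 62; maximum distance = (118 − 6)/2 = 56.

location 62, max distance 56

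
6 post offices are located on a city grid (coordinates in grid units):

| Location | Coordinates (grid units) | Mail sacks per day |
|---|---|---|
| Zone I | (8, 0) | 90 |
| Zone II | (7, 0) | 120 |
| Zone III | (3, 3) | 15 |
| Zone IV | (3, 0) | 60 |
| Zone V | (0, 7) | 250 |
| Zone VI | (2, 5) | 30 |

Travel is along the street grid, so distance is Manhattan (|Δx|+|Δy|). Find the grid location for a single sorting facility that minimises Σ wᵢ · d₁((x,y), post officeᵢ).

Manhattan distance separates: Σwᵢ(|x−xᵢ|+|y−yᵢ|) = Σwᵢ|x−xᵢ| + Σwᵢ|y−yᵢ|, so x and y are optimised independently as 1-D weighted medians.
Total weight W = 565; half = 282.5.
x-coordinate, sorted with cumulative weight:
  x=0 (Zone V, w=250) cum 250
  x=2 (Zone VI, w=30) cum 280
  x=3 (Zone III, w=15) cum 295  ← median
  x=3 (Zone IV, w=60) cum 355
  x=7 (Zone II, w=120) cum 475
  x=8 (Zone I, w=90) cum 565
⇒ x* = 3
y-coordinate, sorted with cumulative weight:
  y=0 (Zone I, w=90) cum 90
  y=0 (Zone II, w=120) cum 210
  y=0 (Zone IV, w=60) cum 270
  y=3 (Zone III, w=15) cum 285  ← median
  y=5 (Zone VI, w=30) cum 315
  y=7 (Zone V, w=250) cum 565
⇒ y* = 3

(3, 3)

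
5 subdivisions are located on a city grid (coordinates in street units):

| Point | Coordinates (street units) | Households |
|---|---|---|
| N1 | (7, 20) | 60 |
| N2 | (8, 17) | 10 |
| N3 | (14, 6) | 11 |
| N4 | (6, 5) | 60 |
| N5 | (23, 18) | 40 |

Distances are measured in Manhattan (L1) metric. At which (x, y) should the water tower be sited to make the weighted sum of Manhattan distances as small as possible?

(7, 18)

Manhattan distance separates: Σwᵢ(|x−xᵢ|+|y−yᵢ|) = Σwᵢ|x−xᵢ| + Σwᵢ|y−yᵢ|, so x and y are optimised independently as 1-D weighted medians.
Total weight W = 181; half = 90.5.
x-coordinate, sorted with cumulative weight:
  x=6 (N4, w=60) cum 60
  x=7 (N1, w=60) cum 120  ← median
  x=8 (N2, w=10) cum 130
  x=14 (N3, w=11) cum 141
  x=23 (N5, w=40) cum 181
⇒ x* = 7
y-coordinate, sorted with cumulative weight:
  y=5 (N4, w=60) cum 60
  y=6 (N3, w=11) cum 71
  y=17 (N2, w=10) cum 81
  y=18 (N5, w=40) cum 121  ← median
  y=20 (N1, w=60) cum 181
⇒ y* = 18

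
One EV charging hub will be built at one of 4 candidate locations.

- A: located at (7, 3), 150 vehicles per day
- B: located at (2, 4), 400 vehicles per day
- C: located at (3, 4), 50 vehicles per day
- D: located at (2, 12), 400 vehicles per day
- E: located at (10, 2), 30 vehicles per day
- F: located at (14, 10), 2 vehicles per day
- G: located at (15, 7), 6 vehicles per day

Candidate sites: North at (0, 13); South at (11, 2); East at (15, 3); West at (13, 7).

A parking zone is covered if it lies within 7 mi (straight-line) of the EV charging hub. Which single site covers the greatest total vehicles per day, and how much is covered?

North, covering 400

Coverage radius r = 7 mi; a point is covered iff (Δx)²+(Δy)² ≤ 7² = 49.
  North (0, 13): covers {D} → 400
  South (11, 2): covers {A, E, G} → 186
  East (15, 3): covers {E, G} → 36
  West (13, 7): covers {E, F, G} → 38
Maximum coverage at North: 400 vehicles per day.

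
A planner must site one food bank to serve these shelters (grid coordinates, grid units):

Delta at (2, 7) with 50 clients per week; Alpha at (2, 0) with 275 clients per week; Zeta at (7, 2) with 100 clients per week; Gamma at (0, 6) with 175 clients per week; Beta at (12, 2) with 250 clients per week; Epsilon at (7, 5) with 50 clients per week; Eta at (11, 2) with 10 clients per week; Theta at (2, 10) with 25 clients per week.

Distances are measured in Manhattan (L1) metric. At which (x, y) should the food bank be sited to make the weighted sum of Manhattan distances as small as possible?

Manhattan distance separates: Σwᵢ(|x−xᵢ|+|y−yᵢ|) = Σwᵢ|x−xᵢ| + Σwᵢ|y−yᵢ|, so x and y are optimised independently as 1-D weighted medians.
Total weight W = 935; half = 467.5.
x-coordinate, sorted with cumulative weight:
  x=0 (Gamma, w=175) cum 175
  x=2 (Delta, w=50) cum 225
  x=2 (Alpha, w=275) cum 500  ← median
  x=2 (Theta, w=25) cum 525
  x=7 (Zeta, w=100) cum 625
  x=7 (Epsilon, w=50) cum 675
  x=11 (Eta, w=10) cum 685
  x=12 (Beta, w=250) cum 935
⇒ x* = 2
y-coordinate, sorted with cumulative weight:
  y=0 (Alpha, w=275) cum 275
  y=2 (Zeta, w=100) cum 375
  y=2 (Beta, w=250) cum 625  ← median
  y=2 (Eta, w=10) cum 635
  y=5 (Epsilon, w=50) cum 685
  y=6 (Gamma, w=175) cum 860
  y=7 (Delta, w=50) cum 910
  y=10 (Theta, w=25) cum 935
⇒ y* = 2

(2, 2)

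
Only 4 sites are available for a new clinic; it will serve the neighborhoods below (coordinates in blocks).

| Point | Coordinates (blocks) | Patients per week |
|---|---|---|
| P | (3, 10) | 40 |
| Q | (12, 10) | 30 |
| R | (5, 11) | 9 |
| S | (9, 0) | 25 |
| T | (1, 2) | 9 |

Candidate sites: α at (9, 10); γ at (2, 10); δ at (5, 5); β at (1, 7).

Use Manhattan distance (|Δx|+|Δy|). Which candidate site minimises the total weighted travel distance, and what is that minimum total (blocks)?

α, total 769 blocks

Total weighted distance at each candidate:
  α (9, 10): total = 769
  γ (2, 10): total = 882
  δ (5, 5): total = 982
  β (1, 7): total = 1112
Minimum is at α with total 769 blocks.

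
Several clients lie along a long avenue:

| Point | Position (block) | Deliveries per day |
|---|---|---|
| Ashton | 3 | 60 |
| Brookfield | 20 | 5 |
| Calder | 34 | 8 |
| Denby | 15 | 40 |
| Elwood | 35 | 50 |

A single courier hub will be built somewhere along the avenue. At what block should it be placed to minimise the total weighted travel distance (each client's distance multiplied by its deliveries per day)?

For a sum of weighted absolute distances on a line, the optimum is the weighted median (not the mean). Total weight W = 163; half-weight = 81.5.
Sort by position and accumulate weight:
  block 3 (Ashton, w=60) → cum 60
  block 15 (Denby, w=40) → cum 100  ≥ 81.5 → median here
  block 20 (Brookfield, w=5) → cum 105
  block 34 (Calder, w=8) → cum 113
  block 35 (Elwood, w=50) → cum 163
Optimal location: block 15.

x = 15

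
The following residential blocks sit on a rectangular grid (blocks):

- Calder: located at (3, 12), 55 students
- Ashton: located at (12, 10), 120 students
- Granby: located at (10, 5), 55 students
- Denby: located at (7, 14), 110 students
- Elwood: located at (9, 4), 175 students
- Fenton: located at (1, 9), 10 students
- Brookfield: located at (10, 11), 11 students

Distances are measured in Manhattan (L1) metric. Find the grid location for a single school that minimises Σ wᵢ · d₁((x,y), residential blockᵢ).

Manhattan distance separates: Σwᵢ(|x−xᵢ|+|y−yᵢ|) = Σwᵢ|x−xᵢ| + Σwᵢ|y−yᵢ|, so x and y are optimised independently as 1-D weighted medians.
Total weight W = 536; half = 268.
x-coordinate, sorted with cumulative weight:
  x=1 (Fenton, w=10) cum 10
  x=3 (Calder, w=55) cum 65
  x=7 (Denby, w=110) cum 175
  x=9 (Elwood, w=175) cum 350  ← median
  x=10 (Granby, w=55) cum 405
  x=10 (Brookfield, w=11) cum 416
  x=12 (Ashton, w=120) cum 536
⇒ x* = 9
y-coordinate, sorted with cumulative weight:
  y=4 (Elwood, w=175) cum 175
  y=5 (Granby, w=55) cum 230
  y=9 (Fenton, w=10) cum 240
  y=10 (Ashton, w=120) cum 360  ← median
  y=11 (Brookfield, w=11) cum 371
  y=12 (Calder, w=55) cum 426
  y=14 (Denby, w=110) cum 536
⇒ y* = 10

(9, 10)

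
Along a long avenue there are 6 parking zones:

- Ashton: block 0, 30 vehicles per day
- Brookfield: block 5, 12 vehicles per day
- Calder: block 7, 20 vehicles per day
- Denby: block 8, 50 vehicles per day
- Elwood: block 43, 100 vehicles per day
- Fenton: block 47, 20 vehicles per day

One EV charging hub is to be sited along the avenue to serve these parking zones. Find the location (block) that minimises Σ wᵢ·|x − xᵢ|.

x = 43

For a sum of weighted absolute distances on a line, the optimum is the weighted median (not the mean). Total weight W = 232; half-weight = 116.
Sort by position and accumulate weight:
  block 0 (Ashton, w=30) → cum 30
  block 5 (Brookfield, w=12) → cum 42
  block 7 (Calder, w=20) → cum 62
  block 8 (Denby, w=50) → cum 112
  block 43 (Elwood, w=100) → cum 212  ≥ 116 → median here
  block 47 (Fenton, w=20) → cum 232
Optimal location: block 43.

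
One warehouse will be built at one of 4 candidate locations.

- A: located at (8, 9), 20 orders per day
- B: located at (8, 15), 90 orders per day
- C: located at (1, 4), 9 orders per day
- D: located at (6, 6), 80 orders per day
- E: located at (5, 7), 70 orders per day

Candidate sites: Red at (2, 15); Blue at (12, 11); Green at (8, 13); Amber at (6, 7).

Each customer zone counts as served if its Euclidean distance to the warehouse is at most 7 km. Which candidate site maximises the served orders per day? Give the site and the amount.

Green, covering 180

Coverage radius r = 7 km; a point is covered iff (Δx)²+(Δy)² ≤ 7² = 49.
  Red (2, 15): covers {B} → 90
  Blue (12, 11): covers {A, B} → 110
  Green (8, 13): covers {A, B, E} → 180
  Amber (6, 7): covers {A, C, D, E} → 179
Maximum coverage at Green: 180 orders per day.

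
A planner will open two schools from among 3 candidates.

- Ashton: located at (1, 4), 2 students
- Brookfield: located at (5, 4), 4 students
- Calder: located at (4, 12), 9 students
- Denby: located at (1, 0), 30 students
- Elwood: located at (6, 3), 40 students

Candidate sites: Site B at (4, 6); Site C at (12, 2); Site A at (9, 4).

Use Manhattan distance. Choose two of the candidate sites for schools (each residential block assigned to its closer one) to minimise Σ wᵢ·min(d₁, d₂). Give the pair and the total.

Evaluate every pair (each demand assigned to the nearer of the two):
  {Site B, Site A}: total = 506
  {Site B, Site C}: total = 546
  {Site C, Site A}: total = 669
Best pair: {Site B, Site A} with total 506.

{Site B, Site A}, total 506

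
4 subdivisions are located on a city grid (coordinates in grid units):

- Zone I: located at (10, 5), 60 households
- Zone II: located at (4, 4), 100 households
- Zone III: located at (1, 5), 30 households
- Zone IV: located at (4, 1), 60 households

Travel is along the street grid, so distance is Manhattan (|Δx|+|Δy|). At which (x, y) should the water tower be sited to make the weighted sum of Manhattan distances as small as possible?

(4, 4)

Manhattan distance separates: Σwᵢ(|x−xᵢ|+|y−yᵢ|) = Σwᵢ|x−xᵢ| + Σwᵢ|y−yᵢ|, so x and y are optimised independently as 1-D weighted medians.
Total weight W = 250; half = 125.
x-coordinate, sorted with cumulative weight:
  x=1 (Zone III, w=30) cum 30
  x=4 (Zone II, w=100) cum 130  ← median
  x=4 (Zone IV, w=60) cum 190
  x=10 (Zone I, w=60) cum 250
⇒ x* = 4
y-coordinate, sorted with cumulative weight:
  y=1 (Zone IV, w=60) cum 60
  y=4 (Zone II, w=100) cum 160  ← median
  y=5 (Zone I, w=60) cum 220
  y=5 (Zone III, w=30) cum 250
⇒ y* = 4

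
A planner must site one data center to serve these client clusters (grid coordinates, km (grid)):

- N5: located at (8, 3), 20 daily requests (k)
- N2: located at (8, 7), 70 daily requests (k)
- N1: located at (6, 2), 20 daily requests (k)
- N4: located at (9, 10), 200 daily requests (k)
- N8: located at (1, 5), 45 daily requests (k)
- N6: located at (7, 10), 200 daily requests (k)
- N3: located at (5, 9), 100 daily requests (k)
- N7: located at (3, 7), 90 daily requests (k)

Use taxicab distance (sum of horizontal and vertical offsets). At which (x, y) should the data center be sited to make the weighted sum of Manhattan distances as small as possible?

Manhattan distance separates: Σwᵢ(|x−xᵢ|+|y−yᵢ|) = Σwᵢ|x−xᵢ| + Σwᵢ|y−yᵢ|, so x and y are optimised independently as 1-D weighted medians.
Total weight W = 745; half = 372.5.
x-coordinate, sorted with cumulative weight:
  x=1 (N8, w=45) cum 45
  x=3 (N7, w=90) cum 135
  x=5 (N3, w=100) cum 235
  x=6 (N1, w=20) cum 255
  x=7 (N6, w=200) cum 455  ← median
  x=8 (N5, w=20) cum 475
  x=8 (N2, w=70) cum 545
  x=9 (N4, w=200) cum 745
⇒ x* = 7
y-coordinate, sorted with cumulative weight:
  y=2 (N1, w=20) cum 20
  y=3 (N5, w=20) cum 40
  y=5 (N8, w=45) cum 85
  y=7 (N2, w=70) cum 155
  y=7 (N7, w=90) cum 245
  y=9 (N3, w=100) cum 345
  y=10 (N4, w=200) cum 545  ← median
  y=10 (N6, w=200) cum 745
⇒ y* = 10

(7, 10)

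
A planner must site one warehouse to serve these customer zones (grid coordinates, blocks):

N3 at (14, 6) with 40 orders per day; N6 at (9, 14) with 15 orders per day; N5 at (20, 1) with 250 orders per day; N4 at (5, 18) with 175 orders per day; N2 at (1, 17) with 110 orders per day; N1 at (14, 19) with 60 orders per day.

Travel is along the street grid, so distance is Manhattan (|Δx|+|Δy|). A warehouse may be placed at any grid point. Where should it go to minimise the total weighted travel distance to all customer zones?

(14, 17)

Manhattan distance separates: Σwᵢ(|x−xᵢ|+|y−yᵢ|) = Σwᵢ|x−xᵢ| + Σwᵢ|y−yᵢ|, so x and y are optimised independently as 1-D weighted medians.
Total weight W = 650; half = 325.
x-coordinate, sorted with cumulative weight:
  x=1 (N2, w=110) cum 110
  x=5 (N4, w=175) cum 285
  x=9 (N6, w=15) cum 300
  x=14 (N3, w=40) cum 340  ← median
  x=14 (N1, w=60) cum 400
  x=20 (N5, w=250) cum 650
⇒ x* = 14
y-coordinate, sorted with cumulative weight:
  y=1 (N5, w=250) cum 250
  y=6 (N3, w=40) cum 290
  y=14 (N6, w=15) cum 305
  y=17 (N2, w=110) cum 415  ← median
  y=18 (N4, w=175) cum 590
  y=19 (N1, w=60) cum 650
⇒ y* = 17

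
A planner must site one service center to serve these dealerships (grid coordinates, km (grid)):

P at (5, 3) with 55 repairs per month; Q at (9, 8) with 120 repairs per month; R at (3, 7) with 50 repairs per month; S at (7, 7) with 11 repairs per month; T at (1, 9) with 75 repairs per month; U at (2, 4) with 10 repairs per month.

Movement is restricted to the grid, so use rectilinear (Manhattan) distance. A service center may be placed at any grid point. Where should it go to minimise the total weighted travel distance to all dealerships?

(5, 8)

Manhattan distance separates: Σwᵢ(|x−xᵢ|+|y−yᵢ|) = Σwᵢ|x−xᵢ| + Σwᵢ|y−yᵢ|, so x and y are optimised independently as 1-D weighted medians.
Total weight W = 321; half = 160.5.
x-coordinate, sorted with cumulative weight:
  x=1 (T, w=75) cum 75
  x=2 (U, w=10) cum 85
  x=3 (R, w=50) cum 135
  x=5 (P, w=55) cum 190  ← median
  x=7 (S, w=11) cum 201
  x=9 (Q, w=120) cum 321
⇒ x* = 5
y-coordinate, sorted with cumulative weight:
  y=3 (P, w=55) cum 55
  y=4 (U, w=10) cum 65
  y=7 (R, w=50) cum 115
  y=7 (S, w=11) cum 126
  y=8 (Q, w=120) cum 246  ← median
  y=9 (T, w=75) cum 321
⇒ y* = 8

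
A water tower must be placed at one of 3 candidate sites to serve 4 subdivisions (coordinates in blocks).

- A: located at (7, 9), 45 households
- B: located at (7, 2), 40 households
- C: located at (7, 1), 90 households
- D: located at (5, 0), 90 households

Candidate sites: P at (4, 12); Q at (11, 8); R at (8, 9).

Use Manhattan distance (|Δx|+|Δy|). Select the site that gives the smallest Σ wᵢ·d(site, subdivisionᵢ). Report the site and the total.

Total weighted distance at each candidate:
  P (4, 12): total = 3220
  Q (11, 8): total = 2875
  R (8, 9): total = 2255
Minimum is at R with total 2255 blocks.

R, total 2255 blocks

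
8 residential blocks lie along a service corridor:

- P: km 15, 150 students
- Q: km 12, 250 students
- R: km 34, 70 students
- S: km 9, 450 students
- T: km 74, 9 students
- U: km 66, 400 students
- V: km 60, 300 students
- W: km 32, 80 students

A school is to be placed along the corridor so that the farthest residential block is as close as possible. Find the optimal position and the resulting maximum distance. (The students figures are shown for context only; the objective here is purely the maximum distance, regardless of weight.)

location 41.5, max distance 32.5

The 1-center on a line is the midpoint of the two extreme points: leftmost at 9, rightmost at 74.
Optimal location = (9 + 74)/2 = 41.5; maximum distance = (74 − 9)/2 = 32.5.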